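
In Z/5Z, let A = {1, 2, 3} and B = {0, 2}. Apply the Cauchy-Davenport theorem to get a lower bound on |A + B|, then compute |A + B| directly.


Cauchy-Davenport: |A + B| ≥ min(p, |A| + |B| - 1) for A, B nonempty in Z/pZ.
|A| = 3, |B| = 2, p = 5.
CD lower bound = min(5, 3 + 2 - 1) = min(5, 4) = 4.
Compute A + B mod 5 directly:
a = 1: 1+0=1, 1+2=3
a = 2: 2+0=2, 2+2=4
a = 3: 3+0=3, 3+2=0
A + B = {0, 1, 2, 3, 4}, so |A + B| = 5.
Verify: 5 ≥ 4? Yes ✓.

CD lower bound = 4, actual |A + B| = 5.


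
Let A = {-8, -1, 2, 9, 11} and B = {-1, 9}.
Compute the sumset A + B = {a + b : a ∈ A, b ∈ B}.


A + B = {a + b : a ∈ A, b ∈ B}.
Enumerate all |A|·|B| = 5·2 = 10 pairs (a, b) and collect distinct sums.
a = -8: -8+-1=-9, -8+9=1
a = -1: -1+-1=-2, -1+9=8
a = 2: 2+-1=1, 2+9=11
a = 9: 9+-1=8, 9+9=18
a = 11: 11+-1=10, 11+9=20
Collecting distinct sums: A + B = {-9, -2, 1, 8, 10, 11, 18, 20}
|A + B| = 8

A + B = {-9, -2, 1, 8, 10, 11, 18, 20}


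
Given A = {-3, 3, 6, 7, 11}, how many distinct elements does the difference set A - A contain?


A - A = {a - a' : a, a' ∈ A}; |A| = 5.
Bounds: 2|A|-1 ≤ |A - A| ≤ |A|² - |A| + 1, i.e. 9 ≤ |A - A| ≤ 21.
Note: 0 ∈ A - A always (from a - a). The set is symmetric: if d ∈ A - A then -d ∈ A - A.
Enumerate nonzero differences d = a - a' with a > a' (then include -d):
Positive differences: {1, 3, 4, 5, 6, 8, 9, 10, 14}
Full difference set: {0} ∪ (positive diffs) ∪ (negative diffs).
|A - A| = 1 + 2·9 = 19 (matches direct enumeration: 19).

|A - A| = 19


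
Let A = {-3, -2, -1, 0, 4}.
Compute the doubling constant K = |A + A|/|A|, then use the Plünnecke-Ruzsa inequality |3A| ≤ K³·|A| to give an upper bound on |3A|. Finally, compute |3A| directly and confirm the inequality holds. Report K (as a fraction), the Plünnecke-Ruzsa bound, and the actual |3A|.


|A| = 5.
Step 1: Compute A + A by enumerating all 25 pairs.
A + A = {-6, -5, -4, -3, -2, -1, 0, 1, 2, 3, 4, 8}, so |A + A| = 12.
Step 2: Doubling constant K = |A + A|/|A| = 12/5 = 12/5 ≈ 2.4000.
Step 3: Plünnecke-Ruzsa gives |3A| ≤ K³·|A| = (2.4000)³ · 5 ≈ 69.1200.
Step 4: Compute 3A = A + A + A directly by enumerating all triples (a,b,c) ∈ A³; |3A| = 19.
Step 5: Check 19 ≤ 69.1200? Yes ✓.

K = 12/5, Plünnecke-Ruzsa bound K³|A| ≈ 69.1200, |3A| = 19, inequality holds.


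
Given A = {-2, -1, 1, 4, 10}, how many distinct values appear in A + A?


A + A = {a + a' : a, a' ∈ A}; |A| = 5.
General bounds: 2|A| - 1 ≤ |A + A| ≤ |A|(|A|+1)/2, i.e. 9 ≤ |A + A| ≤ 15.
Lower bound 2|A|-1 is attained iff A is an arithmetic progression.
Enumerate sums a + a' for a ≤ a' (symmetric, so this suffices):
a = -2: -2+-2=-4, -2+-1=-3, -2+1=-1, -2+4=2, -2+10=8
a = -1: -1+-1=-2, -1+1=0, -1+4=3, -1+10=9
a = 1: 1+1=2, 1+4=5, 1+10=11
a = 4: 4+4=8, 4+10=14
a = 10: 10+10=20
Distinct sums: {-4, -3, -2, -1, 0, 2, 3, 5, 8, 9, 11, 14, 20}
|A + A| = 13

|A + A| = 13


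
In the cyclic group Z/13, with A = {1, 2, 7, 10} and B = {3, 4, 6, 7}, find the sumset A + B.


Work in Z/13Z: reduce every sum a + b modulo 13.
Enumerate all 16 pairs:
a = 1: 1+3=4, 1+4=5, 1+6=7, 1+7=8
a = 2: 2+3=5, 2+4=6, 2+6=8, 2+7=9
a = 7: 7+3=10, 7+4=11, 7+6=0, 7+7=1
a = 10: 10+3=0, 10+4=1, 10+6=3, 10+7=4
Distinct residues collected: {0, 1, 3, 4, 5, 6, 7, 8, 9, 10, 11}
|A + B| = 11 (out of 13 total residues).

A + B = {0, 1, 3, 4, 5, 6, 7, 8, 9, 10, 11}


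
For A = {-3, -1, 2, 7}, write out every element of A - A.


A - A = {a - a' : a, a' ∈ A}.
Compute a - a' for each ordered pair (a, a'):
a = -3: -3--3=0, -3--1=-2, -3-2=-5, -3-7=-10
a = -1: -1--3=2, -1--1=0, -1-2=-3, -1-7=-8
a = 2: 2--3=5, 2--1=3, 2-2=0, 2-7=-5
a = 7: 7--3=10, 7--1=8, 7-2=5, 7-7=0
Collecting distinct values (and noting 0 appears from a-a):
A - A = {-10, -8, -5, -3, -2, 0, 2, 3, 5, 8, 10}
|A - A| = 11

A - A = {-10, -8, -5, -3, -2, 0, 2, 3, 5, 8, 10}


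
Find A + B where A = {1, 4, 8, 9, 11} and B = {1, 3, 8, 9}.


A + B = {a + b : a ∈ A, b ∈ B}.
Enumerate all |A|·|B| = 5·4 = 20 pairs (a, b) and collect distinct sums.
a = 1: 1+1=2, 1+3=4, 1+8=9, 1+9=10
a = 4: 4+1=5, 4+3=7, 4+8=12, 4+9=13
a = 8: 8+1=9, 8+3=11, 8+8=16, 8+9=17
a = 9: 9+1=10, 9+3=12, 9+8=17, 9+9=18
a = 11: 11+1=12, 11+3=14, 11+8=19, 11+9=20
Collecting distinct sums: A + B = {2, 4, 5, 7, 9, 10, 11, 12, 13, 14, 16, 17, 18, 19, 20}
|A + B| = 15

A + B = {2, 4, 5, 7, 9, 10, 11, 12, 13, 14, 16, 17, 18, 19, 20}


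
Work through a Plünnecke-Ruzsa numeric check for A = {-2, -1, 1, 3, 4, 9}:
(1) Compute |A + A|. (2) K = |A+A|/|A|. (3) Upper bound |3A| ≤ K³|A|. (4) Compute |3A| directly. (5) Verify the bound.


|A| = 6.
Step 1: Compute A + A by enumerating all 36 pairs.
A + A = {-4, -3, -2, -1, 0, 1, 2, 3, 4, 5, 6, 7, 8, 10, 12, 13, 18}, so |A + A| = 17.
Step 2: Doubling constant K = |A + A|/|A| = 17/6 = 17/6 ≈ 2.8333.
Step 3: Plünnecke-Ruzsa gives |3A| ≤ K³·|A| = (2.8333)³ · 6 ≈ 136.4722.
Step 4: Compute 3A = A + A + A directly by enumerating all triples (a,b,c) ∈ A³; |3A| = 28.
Step 5: Check 28 ≤ 136.4722? Yes ✓.

K = 17/6, Plünnecke-Ruzsa bound K³|A| ≈ 136.4722, |3A| = 28, inequality holds.


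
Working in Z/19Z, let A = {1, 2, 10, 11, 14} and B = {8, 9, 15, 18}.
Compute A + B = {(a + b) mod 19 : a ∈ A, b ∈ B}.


Work in Z/19Z: reduce every sum a + b modulo 19.
Enumerate all 20 pairs:
a = 1: 1+8=9, 1+9=10, 1+15=16, 1+18=0
a = 2: 2+8=10, 2+9=11, 2+15=17, 2+18=1
a = 10: 10+8=18, 10+9=0, 10+15=6, 10+18=9
a = 11: 11+8=0, 11+9=1, 11+15=7, 11+18=10
a = 14: 14+8=3, 14+9=4, 14+15=10, 14+18=13
Distinct residues collected: {0, 1, 3, 4, 6, 7, 9, 10, 11, 13, 16, 17, 18}
|A + B| = 13 (out of 19 total residues).

A + B = {0, 1, 3, 4, 6, 7, 9, 10, 11, 13, 16, 17, 18}


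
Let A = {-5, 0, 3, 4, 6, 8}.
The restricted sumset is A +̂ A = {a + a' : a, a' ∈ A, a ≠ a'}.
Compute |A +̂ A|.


Restricted sumset: A +̂ A = {a + a' : a ∈ A, a' ∈ A, a ≠ a'}.
Equivalently, take A + A and drop any sum 2a that is achievable ONLY as a + a for a ∈ A (i.e. sums representable only with equal summands).
Enumerate pairs (a, a') with a < a' (symmetric, so each unordered pair gives one sum; this covers all a ≠ a'):
  -5 + 0 = -5
  -5 + 3 = -2
  -5 + 4 = -1
  -5 + 6 = 1
  -5 + 8 = 3
  0 + 3 = 3
  0 + 4 = 4
  0 + 6 = 6
  0 + 8 = 8
  3 + 4 = 7
  3 + 6 = 9
  3 + 8 = 11
  4 + 6 = 10
  4 + 8 = 12
  6 + 8 = 14
Collected distinct sums: {-5, -2, -1, 1, 3, 4, 6, 7, 8, 9, 10, 11, 12, 14}
|A +̂ A| = 14
(Reference bound: |A +̂ A| ≥ 2|A| - 3 for |A| ≥ 2, with |A| = 6 giving ≥ 9.)

|A +̂ A| = 14


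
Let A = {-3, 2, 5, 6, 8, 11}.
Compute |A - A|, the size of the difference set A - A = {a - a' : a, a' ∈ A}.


A - A = {a - a' : a, a' ∈ A}; |A| = 6.
Bounds: 2|A|-1 ≤ |A - A| ≤ |A|² - |A| + 1, i.e. 11 ≤ |A - A| ≤ 31.
Note: 0 ∈ A - A always (from a - a). The set is symmetric: if d ∈ A - A then -d ∈ A - A.
Enumerate nonzero differences d = a - a' with a > a' (then include -d):
Positive differences: {1, 2, 3, 4, 5, 6, 8, 9, 11, 14}
Full difference set: {0} ∪ (positive diffs) ∪ (negative diffs).
|A - A| = 1 + 2·10 = 21 (matches direct enumeration: 21).

|A - A| = 21


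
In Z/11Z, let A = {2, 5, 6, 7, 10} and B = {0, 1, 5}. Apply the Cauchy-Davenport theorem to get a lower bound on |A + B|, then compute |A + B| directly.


Cauchy-Davenport: |A + B| ≥ min(p, |A| + |B| - 1) for A, B nonempty in Z/pZ.
|A| = 5, |B| = 3, p = 11.
CD lower bound = min(11, 5 + 3 - 1) = min(11, 7) = 7.
Compute A + B mod 11 directly:
a = 2: 2+0=2, 2+1=3, 2+5=7
a = 5: 5+0=5, 5+1=6, 5+5=10
a = 6: 6+0=6, 6+1=7, 6+5=0
a = 7: 7+0=7, 7+1=8, 7+5=1
a = 10: 10+0=10, 10+1=0, 10+5=4
A + B = {0, 1, 2, 3, 4, 5, 6, 7, 8, 10}, so |A + B| = 10.
Verify: 10 ≥ 7? Yes ✓.

CD lower bound = 7, actual |A + B| = 10.


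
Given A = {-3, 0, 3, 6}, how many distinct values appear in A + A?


A + A = {a + a' : a, a' ∈ A}; |A| = 4.
General bounds: 2|A| - 1 ≤ |A + A| ≤ |A|(|A|+1)/2, i.e. 7 ≤ |A + A| ≤ 10.
Lower bound 2|A|-1 is attained iff A is an arithmetic progression.
Enumerate sums a + a' for a ≤ a' (symmetric, so this suffices):
a = -3: -3+-3=-6, -3+0=-3, -3+3=0, -3+6=3
a = 0: 0+0=0, 0+3=3, 0+6=6
a = 3: 3+3=6, 3+6=9
a = 6: 6+6=12
Distinct sums: {-6, -3, 0, 3, 6, 9, 12}
|A + A| = 7

|A + A| = 7


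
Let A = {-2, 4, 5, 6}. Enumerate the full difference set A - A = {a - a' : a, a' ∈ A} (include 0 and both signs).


A - A = {a - a' : a, a' ∈ A}.
Compute a - a' for each ordered pair (a, a'):
a = -2: -2--2=0, -2-4=-6, -2-5=-7, -2-6=-8
a = 4: 4--2=6, 4-4=0, 4-5=-1, 4-6=-2
a = 5: 5--2=7, 5-4=1, 5-5=0, 5-6=-1
a = 6: 6--2=8, 6-4=2, 6-5=1, 6-6=0
Collecting distinct values (and noting 0 appears from a-a):
A - A = {-8, -7, -6, -2, -1, 0, 1, 2, 6, 7, 8}
|A - A| = 11

A - A = {-8, -7, -6, -2, -1, 0, 1, 2, 6, 7, 8}


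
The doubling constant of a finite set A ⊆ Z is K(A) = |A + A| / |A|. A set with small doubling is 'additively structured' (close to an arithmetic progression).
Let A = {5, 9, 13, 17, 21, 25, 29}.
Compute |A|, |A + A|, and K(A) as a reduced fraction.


|A| = 7.
Compute A + A by enumerating all 49 pairs.
A + A = {10, 14, 18, 22, 26, 30, 34, 38, 42, 46, 50, 54, 58}, so |A + A| = 13.
K = |A + A| / |A| = 13/7 (already in lowest terms) ≈ 1.8571.
Reference: AP of size 7 gives K = 13/7 ≈ 1.8571; a fully generic set of size 7 gives K ≈ 4.0000.

|A| = 7, |A + A| = 13, K = 13/7.


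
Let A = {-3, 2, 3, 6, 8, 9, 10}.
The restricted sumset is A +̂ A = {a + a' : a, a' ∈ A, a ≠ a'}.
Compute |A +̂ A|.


Restricted sumset: A +̂ A = {a + a' : a ∈ A, a' ∈ A, a ≠ a'}.
Equivalently, take A + A and drop any sum 2a that is achievable ONLY as a + a for a ∈ A (i.e. sums representable only with equal summands).
Enumerate pairs (a, a') with a < a' (symmetric, so each unordered pair gives one sum; this covers all a ≠ a'):
  -3 + 2 = -1
  -3 + 3 = 0
  -3 + 6 = 3
  -3 + 8 = 5
  -3 + 9 = 6
  -3 + 10 = 7
  2 + 3 = 5
  2 + 6 = 8
  2 + 8 = 10
  2 + 9 = 11
  2 + 10 = 12
  3 + 6 = 9
  3 + 8 = 11
  3 + 9 = 12
  3 + 10 = 13
  6 + 8 = 14
  6 + 9 = 15
  6 + 10 = 16
  8 + 9 = 17
  8 + 10 = 18
  9 + 10 = 19
Collected distinct sums: {-1, 0, 3, 5, 6, 7, 8, 9, 10, 11, 12, 13, 14, 15, 16, 17, 18, 19}
|A +̂ A| = 18
(Reference bound: |A +̂ A| ≥ 2|A| - 3 for |A| ≥ 2, with |A| = 7 giving ≥ 11.)

|A +̂ A| = 18


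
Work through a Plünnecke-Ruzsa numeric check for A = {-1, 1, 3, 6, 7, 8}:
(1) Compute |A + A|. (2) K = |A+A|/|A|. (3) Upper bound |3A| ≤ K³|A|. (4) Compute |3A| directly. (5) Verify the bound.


|A| = 6.
Step 1: Compute A + A by enumerating all 36 pairs.
A + A = {-2, 0, 2, 4, 5, 6, 7, 8, 9, 10, 11, 12, 13, 14, 15, 16}, so |A + A| = 16.
Step 2: Doubling constant K = |A + A|/|A| = 16/6 = 16/6 ≈ 2.6667.
Step 3: Plünnecke-Ruzsa gives |3A| ≤ K³·|A| = (2.6667)³ · 6 ≈ 113.7778.
Step 4: Compute 3A = A + A + A directly by enumerating all triples (a,b,c) ∈ A³; |3A| = 25.
Step 5: Check 25 ≤ 113.7778? Yes ✓.

K = 16/6, Plünnecke-Ruzsa bound K³|A| ≈ 113.7778, |3A| = 25, inequality holds.


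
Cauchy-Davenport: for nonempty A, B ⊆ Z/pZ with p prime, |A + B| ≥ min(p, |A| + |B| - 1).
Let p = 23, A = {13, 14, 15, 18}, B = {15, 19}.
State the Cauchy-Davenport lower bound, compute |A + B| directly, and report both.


Cauchy-Davenport: |A + B| ≥ min(p, |A| + |B| - 1) for A, B nonempty in Z/pZ.
|A| = 4, |B| = 2, p = 23.
CD lower bound = min(23, 4 + 2 - 1) = min(23, 5) = 5.
Compute A + B mod 23 directly:
a = 13: 13+15=5, 13+19=9
a = 14: 14+15=6, 14+19=10
a = 15: 15+15=7, 15+19=11
a = 18: 18+15=10, 18+19=14
A + B = {5, 6, 7, 9, 10, 11, 14}, so |A + B| = 7.
Verify: 7 ≥ 5? Yes ✓.

CD lower bound = 5, actual |A + B| = 7.


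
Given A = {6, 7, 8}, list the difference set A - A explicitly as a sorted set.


A - A = {a - a' : a, a' ∈ A}.
Compute a - a' for each ordered pair (a, a'):
a = 6: 6-6=0, 6-7=-1, 6-8=-2
a = 7: 7-6=1, 7-7=0, 7-8=-1
a = 8: 8-6=2, 8-7=1, 8-8=0
Collecting distinct values (and noting 0 appears from a-a):
A - A = {-2, -1, 0, 1, 2}
|A - A| = 5

A - A = {-2, -1, 0, 1, 2}


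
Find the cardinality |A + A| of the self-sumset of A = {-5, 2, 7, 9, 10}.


A + A = {a + a' : a, a' ∈ A}; |A| = 5.
General bounds: 2|A| - 1 ≤ |A + A| ≤ |A|(|A|+1)/2, i.e. 9 ≤ |A + A| ≤ 15.
Lower bound 2|A|-1 is attained iff A is an arithmetic progression.
Enumerate sums a + a' for a ≤ a' (symmetric, so this suffices):
a = -5: -5+-5=-10, -5+2=-3, -5+7=2, -5+9=4, -5+10=5
a = 2: 2+2=4, 2+7=9, 2+9=11, 2+10=12
a = 7: 7+7=14, 7+9=16, 7+10=17
a = 9: 9+9=18, 9+10=19
a = 10: 10+10=20
Distinct sums: {-10, -3, 2, 4, 5, 9, 11, 12, 14, 16, 17, 18, 19, 20}
|A + A| = 14

|A + A| = 14


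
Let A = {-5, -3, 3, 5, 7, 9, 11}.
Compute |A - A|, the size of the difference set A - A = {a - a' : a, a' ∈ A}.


A - A = {a - a' : a, a' ∈ A}; |A| = 7.
Bounds: 2|A|-1 ≤ |A - A| ≤ |A|² - |A| + 1, i.e. 13 ≤ |A - A| ≤ 43.
Note: 0 ∈ A - A always (from a - a). The set is symmetric: if d ∈ A - A then -d ∈ A - A.
Enumerate nonzero differences d = a - a' with a > a' (then include -d):
Positive differences: {2, 4, 6, 8, 10, 12, 14, 16}
Full difference set: {0} ∪ (positive diffs) ∪ (negative diffs).
|A - A| = 1 + 2·8 = 17 (matches direct enumeration: 17).

|A - A| = 17


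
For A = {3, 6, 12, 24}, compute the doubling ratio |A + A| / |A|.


|A| = 4.
Compute A + A by enumerating all 16 pairs.
A + A = {6, 9, 12, 15, 18, 24, 27, 30, 36, 48}, so |A + A| = 10.
K = |A + A| / |A| = 10/4 = 5/2 ≈ 2.5000.
Reference: AP of size 4 gives K = 7/4 ≈ 1.7500; a fully generic set of size 4 gives K ≈ 2.5000.

|A| = 4, |A + A| = 10, K = 10/4 = 5/2.


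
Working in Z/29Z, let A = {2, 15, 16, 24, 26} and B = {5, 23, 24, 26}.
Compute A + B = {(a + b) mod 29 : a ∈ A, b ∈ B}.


Work in Z/29Z: reduce every sum a + b modulo 29.
Enumerate all 20 pairs:
a = 2: 2+5=7, 2+23=25, 2+24=26, 2+26=28
a = 15: 15+5=20, 15+23=9, 15+24=10, 15+26=12
a = 16: 16+5=21, 16+23=10, 16+24=11, 16+26=13
a = 24: 24+5=0, 24+23=18, 24+24=19, 24+26=21
a = 26: 26+5=2, 26+23=20, 26+24=21, 26+26=23
Distinct residues collected: {0, 2, 7, 9, 10, 11, 12, 13, 18, 19, 20, 21, 23, 25, 26, 28}
|A + B| = 16 (out of 29 total residues).

A + B = {0, 2, 7, 9, 10, 11, 12, 13, 18, 19, 20, 21, 23, 25, 26, 28}


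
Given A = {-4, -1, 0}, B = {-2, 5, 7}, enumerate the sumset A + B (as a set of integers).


A + B = {a + b : a ∈ A, b ∈ B}.
Enumerate all |A|·|B| = 3·3 = 9 pairs (a, b) and collect distinct sums.
a = -4: -4+-2=-6, -4+5=1, -4+7=3
a = -1: -1+-2=-3, -1+5=4, -1+7=6
a = 0: 0+-2=-2, 0+5=5, 0+7=7
Collecting distinct sums: A + B = {-6, -3, -2, 1, 3, 4, 5, 6, 7}
|A + B| = 9

A + B = {-6, -3, -2, 1, 3, 4, 5, 6, 7}


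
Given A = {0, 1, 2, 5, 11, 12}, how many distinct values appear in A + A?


A + A = {a + a' : a, a' ∈ A}; |A| = 6.
General bounds: 2|A| - 1 ≤ |A + A| ≤ |A|(|A|+1)/2, i.e. 11 ≤ |A + A| ≤ 21.
Lower bound 2|A|-1 is attained iff A is an arithmetic progression.
Enumerate sums a + a' for a ≤ a' (symmetric, so this suffices):
a = 0: 0+0=0, 0+1=1, 0+2=2, 0+5=5, 0+11=11, 0+12=12
a = 1: 1+1=2, 1+2=3, 1+5=6, 1+11=12, 1+12=13
a = 2: 2+2=4, 2+5=7, 2+11=13, 2+12=14
a = 5: 5+5=10, 5+11=16, 5+12=17
a = 11: 11+11=22, 11+12=23
a = 12: 12+12=24
Distinct sums: {0, 1, 2, 3, 4, 5, 6, 7, 10, 11, 12, 13, 14, 16, 17, 22, 23, 24}
|A + A| = 18

|A + A| = 18


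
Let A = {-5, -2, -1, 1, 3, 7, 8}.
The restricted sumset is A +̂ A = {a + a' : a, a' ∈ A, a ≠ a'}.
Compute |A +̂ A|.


Restricted sumset: A +̂ A = {a + a' : a ∈ A, a' ∈ A, a ≠ a'}.
Equivalently, take A + A and drop any sum 2a that is achievable ONLY as a + a for a ∈ A (i.e. sums representable only with equal summands).
Enumerate pairs (a, a') with a < a' (symmetric, so each unordered pair gives one sum; this covers all a ≠ a'):
  -5 + -2 = -7
  -5 + -1 = -6
  -5 + 1 = -4
  -5 + 3 = -2
  -5 + 7 = 2
  -5 + 8 = 3
  -2 + -1 = -3
  -2 + 1 = -1
  -2 + 3 = 1
  -2 + 7 = 5
  -2 + 8 = 6
  -1 + 1 = 0
  -1 + 3 = 2
  -1 + 7 = 6
  -1 + 8 = 7
  1 + 3 = 4
  1 + 7 = 8
  1 + 8 = 9
  3 + 7 = 10
  3 + 8 = 11
  7 + 8 = 15
Collected distinct sums: {-7, -6, -4, -3, -2, -1, 0, 1, 2, 3, 4, 5, 6, 7, 8, 9, 10, 11, 15}
|A +̂ A| = 19
(Reference bound: |A +̂ A| ≥ 2|A| - 3 for |A| ≥ 2, with |A| = 7 giving ≥ 11.)

|A +̂ A| = 19


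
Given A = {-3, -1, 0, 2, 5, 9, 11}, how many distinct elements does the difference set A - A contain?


A - A = {a - a' : a, a' ∈ A}; |A| = 7.
Bounds: 2|A|-1 ≤ |A - A| ≤ |A|² - |A| + 1, i.e. 13 ≤ |A - A| ≤ 43.
Note: 0 ∈ A - A always (from a - a). The set is symmetric: if d ∈ A - A then -d ∈ A - A.
Enumerate nonzero differences d = a - a' with a > a' (then include -d):
Positive differences: {1, 2, 3, 4, 5, 6, 7, 8, 9, 10, 11, 12, 14}
Full difference set: {0} ∪ (positive diffs) ∪ (negative diffs).
|A - A| = 1 + 2·13 = 27 (matches direct enumeration: 27).

|A - A| = 27


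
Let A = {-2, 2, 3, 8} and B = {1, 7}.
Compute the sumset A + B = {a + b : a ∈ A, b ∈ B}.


A + B = {a + b : a ∈ A, b ∈ B}.
Enumerate all |A|·|B| = 4·2 = 8 pairs (a, b) and collect distinct sums.
a = -2: -2+1=-1, -2+7=5
a = 2: 2+1=3, 2+7=9
a = 3: 3+1=4, 3+7=10
a = 8: 8+1=9, 8+7=15
Collecting distinct sums: A + B = {-1, 3, 4, 5, 9, 10, 15}
|A + B| = 7

A + B = {-1, 3, 4, 5, 9, 10, 15}


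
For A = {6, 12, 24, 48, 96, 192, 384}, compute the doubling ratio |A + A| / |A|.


|A| = 7.
Compute A + A by enumerating all 49 pairs.
A + A = {12, 18, 24, 30, 36, 48, 54, 60, 72, 96, 102, 108, 120, 144, 192, 198, 204, 216, 240, 288, 384, 390, 396, 408, 432, 480, 576, 768}, so |A + A| = 28.
K = |A + A| / |A| = 28/7 = 4/1 ≈ 4.0000.
Reference: AP of size 7 gives K = 13/7 ≈ 1.8571; a fully generic set of size 7 gives K ≈ 4.0000.

|A| = 7, |A + A| = 28, K = 28/7 = 4/1.


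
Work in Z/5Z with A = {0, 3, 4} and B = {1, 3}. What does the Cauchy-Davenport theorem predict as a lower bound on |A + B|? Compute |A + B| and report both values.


Cauchy-Davenport: |A + B| ≥ min(p, |A| + |B| - 1) for A, B nonempty in Z/pZ.
|A| = 3, |B| = 2, p = 5.
CD lower bound = min(5, 3 + 2 - 1) = min(5, 4) = 4.
Compute A + B mod 5 directly:
a = 0: 0+1=1, 0+3=3
a = 3: 3+1=4, 3+3=1
a = 4: 4+1=0, 4+3=2
A + B = {0, 1, 2, 3, 4}, so |A + B| = 5.
Verify: 5 ≥ 4? Yes ✓.

CD lower bound = 4, actual |A + B| = 5.


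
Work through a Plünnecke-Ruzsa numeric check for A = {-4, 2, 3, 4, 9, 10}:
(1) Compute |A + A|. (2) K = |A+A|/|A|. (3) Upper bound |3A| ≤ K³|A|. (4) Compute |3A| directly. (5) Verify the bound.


|A| = 6.
Step 1: Compute A + A by enumerating all 36 pairs.
A + A = {-8, -2, -1, 0, 4, 5, 6, 7, 8, 11, 12, 13, 14, 18, 19, 20}, so |A + A| = 16.
Step 2: Doubling constant K = |A + A|/|A| = 16/6 = 16/6 ≈ 2.6667.
Step 3: Plünnecke-Ruzsa gives |3A| ≤ K³·|A| = (2.6667)³ · 6 ≈ 113.7778.
Step 4: Compute 3A = A + A + A directly by enumerating all triples (a,b,c) ∈ A³; |3A| = 31.
Step 5: Check 31 ≤ 113.7778? Yes ✓.

K = 16/6, Plünnecke-Ruzsa bound K³|A| ≈ 113.7778, |3A| = 31, inequality holds.


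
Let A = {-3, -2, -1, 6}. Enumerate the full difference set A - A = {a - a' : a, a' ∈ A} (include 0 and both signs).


A - A = {a - a' : a, a' ∈ A}.
Compute a - a' for each ordered pair (a, a'):
a = -3: -3--3=0, -3--2=-1, -3--1=-2, -3-6=-9
a = -2: -2--3=1, -2--2=0, -2--1=-1, -2-6=-8
a = -1: -1--3=2, -1--2=1, -1--1=0, -1-6=-7
a = 6: 6--3=9, 6--2=8, 6--1=7, 6-6=0
Collecting distinct values (and noting 0 appears from a-a):
A - A = {-9, -8, -7, -2, -1, 0, 1, 2, 7, 8, 9}
|A - A| = 11

A - A = {-9, -8, -7, -2, -1, 0, 1, 2, 7, 8, 9}


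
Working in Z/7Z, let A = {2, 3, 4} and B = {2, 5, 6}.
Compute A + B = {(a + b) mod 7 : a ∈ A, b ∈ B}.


Work in Z/7Z: reduce every sum a + b modulo 7.
Enumerate all 9 pairs:
a = 2: 2+2=4, 2+5=0, 2+6=1
a = 3: 3+2=5, 3+5=1, 3+6=2
a = 4: 4+2=6, 4+5=2, 4+6=3
Distinct residues collected: {0, 1, 2, 3, 4, 5, 6}
|A + B| = 7 (out of 7 total residues).

A + B = {0, 1, 2, 3, 4, 5, 6}


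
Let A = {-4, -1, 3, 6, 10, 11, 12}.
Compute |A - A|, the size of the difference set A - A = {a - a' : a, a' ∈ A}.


A - A = {a - a' : a, a' ∈ A}; |A| = 7.
Bounds: 2|A|-1 ≤ |A - A| ≤ |A|² - |A| + 1, i.e. 13 ≤ |A - A| ≤ 43.
Note: 0 ∈ A - A always (from a - a). The set is symmetric: if d ∈ A - A then -d ∈ A - A.
Enumerate nonzero differences d = a - a' with a > a' (then include -d):
Positive differences: {1, 2, 3, 4, 5, 6, 7, 8, 9, 10, 11, 12, 13, 14, 15, 16}
Full difference set: {0} ∪ (positive diffs) ∪ (negative diffs).
|A - A| = 1 + 2·16 = 33 (matches direct enumeration: 33).

|A - A| = 33


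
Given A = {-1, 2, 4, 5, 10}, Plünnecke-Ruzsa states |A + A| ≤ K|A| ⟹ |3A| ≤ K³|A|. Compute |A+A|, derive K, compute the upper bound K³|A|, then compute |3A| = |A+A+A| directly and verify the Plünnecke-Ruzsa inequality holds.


|A| = 5.
Step 1: Compute A + A by enumerating all 25 pairs.
A + A = {-2, 1, 3, 4, 6, 7, 8, 9, 10, 12, 14, 15, 20}, so |A + A| = 13.
Step 2: Doubling constant K = |A + A|/|A| = 13/5 = 13/5 ≈ 2.6000.
Step 3: Plünnecke-Ruzsa gives |3A| ≤ K³·|A| = (2.6000)³ · 5 ≈ 87.8800.
Step 4: Compute 3A = A + A + A directly by enumerating all triples (a,b,c) ∈ A³; |3A| = 24.
Step 5: Check 24 ≤ 87.8800? Yes ✓.

K = 13/5, Plünnecke-Ruzsa bound K³|A| ≈ 87.8800, |3A| = 24, inequality holds.


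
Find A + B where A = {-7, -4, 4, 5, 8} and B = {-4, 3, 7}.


A + B = {a + b : a ∈ A, b ∈ B}.
Enumerate all |A|·|B| = 5·3 = 15 pairs (a, b) and collect distinct sums.
a = -7: -7+-4=-11, -7+3=-4, -7+7=0
a = -4: -4+-4=-8, -4+3=-1, -4+7=3
a = 4: 4+-4=0, 4+3=7, 4+7=11
a = 5: 5+-4=1, 5+3=8, 5+7=12
a = 8: 8+-4=4, 8+3=11, 8+7=15
Collecting distinct sums: A + B = {-11, -8, -4, -1, 0, 1, 3, 4, 7, 8, 11, 12, 15}
|A + B| = 13

A + B = {-11, -8, -4, -1, 0, 1, 3, 4, 7, 8, 11, 12, 15}


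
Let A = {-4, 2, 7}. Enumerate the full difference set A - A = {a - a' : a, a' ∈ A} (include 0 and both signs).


A - A = {a - a' : a, a' ∈ A}.
Compute a - a' for each ordered pair (a, a'):
a = -4: -4--4=0, -4-2=-6, -4-7=-11
a = 2: 2--4=6, 2-2=0, 2-7=-5
a = 7: 7--4=11, 7-2=5, 7-7=0
Collecting distinct values (and noting 0 appears from a-a):
A - A = {-11, -6, -5, 0, 5, 6, 11}
|A - A| = 7

A - A = {-11, -6, -5, 0, 5, 6, 11}


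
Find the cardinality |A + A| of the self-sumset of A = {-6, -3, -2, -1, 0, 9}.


A + A = {a + a' : a, a' ∈ A}; |A| = 6.
General bounds: 2|A| - 1 ≤ |A + A| ≤ |A|(|A|+1)/2, i.e. 11 ≤ |A + A| ≤ 21.
Lower bound 2|A|-1 is attained iff A is an arithmetic progression.
Enumerate sums a + a' for a ≤ a' (symmetric, so this suffices):
a = -6: -6+-6=-12, -6+-3=-9, -6+-2=-8, -6+-1=-7, -6+0=-6, -6+9=3
a = -3: -3+-3=-6, -3+-2=-5, -3+-1=-4, -3+0=-3, -3+9=6
a = -2: -2+-2=-4, -2+-1=-3, -2+0=-2, -2+9=7
a = -1: -1+-1=-2, -1+0=-1, -1+9=8
a = 0: 0+0=0, 0+9=9
a = 9: 9+9=18
Distinct sums: {-12, -9, -8, -7, -6, -5, -4, -3, -2, -1, 0, 3, 6, 7, 8, 9, 18}
|A + A| = 17

|A + A| = 17


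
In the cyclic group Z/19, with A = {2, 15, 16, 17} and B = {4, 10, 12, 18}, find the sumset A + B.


Work in Z/19Z: reduce every sum a + b modulo 19.
Enumerate all 16 pairs:
a = 2: 2+4=6, 2+10=12, 2+12=14, 2+18=1
a = 15: 15+4=0, 15+10=6, 15+12=8, 15+18=14
a = 16: 16+4=1, 16+10=7, 16+12=9, 16+18=15
a = 17: 17+4=2, 17+10=8, 17+12=10, 17+18=16
Distinct residues collected: {0, 1, 2, 6, 7, 8, 9, 10, 12, 14, 15, 16}
|A + B| = 12 (out of 19 total residues).

A + B = {0, 1, 2, 6, 7, 8, 9, 10, 12, 14, 15, 16}


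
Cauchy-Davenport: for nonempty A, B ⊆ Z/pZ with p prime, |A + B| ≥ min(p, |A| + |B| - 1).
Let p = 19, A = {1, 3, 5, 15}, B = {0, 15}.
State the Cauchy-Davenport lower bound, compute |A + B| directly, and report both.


Cauchy-Davenport: |A + B| ≥ min(p, |A| + |B| - 1) for A, B nonempty in Z/pZ.
|A| = 4, |B| = 2, p = 19.
CD lower bound = min(19, 4 + 2 - 1) = min(19, 5) = 5.
Compute A + B mod 19 directly:
a = 1: 1+0=1, 1+15=16
a = 3: 3+0=3, 3+15=18
a = 5: 5+0=5, 5+15=1
a = 15: 15+0=15, 15+15=11
A + B = {1, 3, 5, 11, 15, 16, 18}, so |A + B| = 7.
Verify: 7 ≥ 5? Yes ✓.

CD lower bound = 5, actual |A + B| = 7.


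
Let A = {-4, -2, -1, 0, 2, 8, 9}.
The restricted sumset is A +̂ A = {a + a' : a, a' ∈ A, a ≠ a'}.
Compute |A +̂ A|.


Restricted sumset: A +̂ A = {a + a' : a ∈ A, a' ∈ A, a ≠ a'}.
Equivalently, take A + A and drop any sum 2a that is achievable ONLY as a + a for a ∈ A (i.e. sums representable only with equal summands).
Enumerate pairs (a, a') with a < a' (symmetric, so each unordered pair gives one sum; this covers all a ≠ a'):
  -4 + -2 = -6
  -4 + -1 = -5
  -4 + 0 = -4
  -4 + 2 = -2
  -4 + 8 = 4
  -4 + 9 = 5
  -2 + -1 = -3
  -2 + 0 = -2
  -2 + 2 = 0
  -2 + 8 = 6
  -2 + 9 = 7
  -1 + 0 = -1
  -1 + 2 = 1
  -1 + 8 = 7
  -1 + 9 = 8
  0 + 2 = 2
  0 + 8 = 8
  0 + 9 = 9
  2 + 8 = 10
  2 + 9 = 11
  8 + 9 = 17
Collected distinct sums: {-6, -5, -4, -3, -2, -1, 0, 1, 2, 4, 5, 6, 7, 8, 9, 10, 11, 17}
|A +̂ A| = 18
(Reference bound: |A +̂ A| ≥ 2|A| - 3 for |A| ≥ 2, with |A| = 7 giving ≥ 11.)

|A +̂ A| = 18


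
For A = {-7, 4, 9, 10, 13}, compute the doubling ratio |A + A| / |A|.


|A| = 5.
Compute A + A by enumerating all 25 pairs.
A + A = {-14, -3, 2, 3, 6, 8, 13, 14, 17, 18, 19, 20, 22, 23, 26}, so |A + A| = 15.
K = |A + A| / |A| = 15/5 = 3/1 ≈ 3.0000.
Reference: AP of size 5 gives K = 9/5 ≈ 1.8000; a fully generic set of size 5 gives K ≈ 3.0000.

|A| = 5, |A + A| = 15, K = 15/5 = 3/1.


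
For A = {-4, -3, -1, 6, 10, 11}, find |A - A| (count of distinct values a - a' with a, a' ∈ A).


A - A = {a - a' : a, a' ∈ A}; |A| = 6.
Bounds: 2|A|-1 ≤ |A - A| ≤ |A|² - |A| + 1, i.e. 11 ≤ |A - A| ≤ 31.
Note: 0 ∈ A - A always (from a - a). The set is symmetric: if d ∈ A - A then -d ∈ A - A.
Enumerate nonzero differences d = a - a' with a > a' (then include -d):
Positive differences: {1, 2, 3, 4, 5, 7, 9, 10, 11, 12, 13, 14, 15}
Full difference set: {0} ∪ (positive diffs) ∪ (negative diffs).
|A - A| = 1 + 2·13 = 27 (matches direct enumeration: 27).

|A - A| = 27


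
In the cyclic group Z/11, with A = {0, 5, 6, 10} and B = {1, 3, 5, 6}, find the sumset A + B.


Work in Z/11Z: reduce every sum a + b modulo 11.
Enumerate all 16 pairs:
a = 0: 0+1=1, 0+3=3, 0+5=5, 0+6=6
a = 5: 5+1=6, 5+3=8, 5+5=10, 5+6=0
a = 6: 6+1=7, 6+3=9, 6+5=0, 6+6=1
a = 10: 10+1=0, 10+3=2, 10+5=4, 10+6=5
Distinct residues collected: {0, 1, 2, 3, 4, 5, 6, 7, 8, 9, 10}
|A + B| = 11 (out of 11 total residues).

A + B = {0, 1, 2, 3, 4, 5, 6, 7, 8, 9, 10}


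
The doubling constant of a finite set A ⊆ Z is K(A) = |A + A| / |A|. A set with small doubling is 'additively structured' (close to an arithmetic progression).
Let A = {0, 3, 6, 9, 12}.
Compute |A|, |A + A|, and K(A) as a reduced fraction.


|A| = 5.
Compute A + A by enumerating all 25 pairs.
A + A = {0, 3, 6, 9, 12, 15, 18, 21, 24}, so |A + A| = 9.
K = |A + A| / |A| = 9/5 (already in lowest terms) ≈ 1.8000.
Reference: AP of size 5 gives K = 9/5 ≈ 1.8000; a fully generic set of size 5 gives K ≈ 3.0000.

|A| = 5, |A + A| = 9, K = 9/5.


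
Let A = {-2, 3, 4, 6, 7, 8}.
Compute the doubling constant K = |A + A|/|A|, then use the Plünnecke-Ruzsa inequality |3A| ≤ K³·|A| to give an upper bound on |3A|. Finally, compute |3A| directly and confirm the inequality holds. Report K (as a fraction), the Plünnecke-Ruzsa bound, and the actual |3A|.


|A| = 6.
Step 1: Compute A + A by enumerating all 36 pairs.
A + A = {-4, 1, 2, 4, 5, 6, 7, 8, 9, 10, 11, 12, 13, 14, 15, 16}, so |A + A| = 16.
Step 2: Doubling constant K = |A + A|/|A| = 16/6 = 16/6 ≈ 2.6667.
Step 3: Plünnecke-Ruzsa gives |3A| ≤ K³·|A| = (2.6667)³ · 6 ≈ 113.7778.
Step 4: Compute 3A = A + A + A directly by enumerating all triples (a,b,c) ∈ A³; |3A| = 26.
Step 5: Check 26 ≤ 113.7778? Yes ✓.

K = 16/6, Plünnecke-Ruzsa bound K³|A| ≈ 113.7778, |3A| = 26, inequality holds.


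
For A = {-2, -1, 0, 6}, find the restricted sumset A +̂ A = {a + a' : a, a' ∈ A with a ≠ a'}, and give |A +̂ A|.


Restricted sumset: A +̂ A = {a + a' : a ∈ A, a' ∈ A, a ≠ a'}.
Equivalently, take A + A and drop any sum 2a that is achievable ONLY as a + a for a ∈ A (i.e. sums representable only with equal summands).
Enumerate pairs (a, a') with a < a' (symmetric, so each unordered pair gives one sum; this covers all a ≠ a'):
  -2 + -1 = -3
  -2 + 0 = -2
  -2 + 6 = 4
  -1 + 0 = -1
  -1 + 6 = 5
  0 + 6 = 6
Collected distinct sums: {-3, -2, -1, 4, 5, 6}
|A +̂ A| = 6
(Reference bound: |A +̂ A| ≥ 2|A| - 3 for |A| ≥ 2, with |A| = 4 giving ≥ 5.)

|A +̂ A| = 6


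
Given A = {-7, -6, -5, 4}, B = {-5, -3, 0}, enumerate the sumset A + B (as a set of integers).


A + B = {a + b : a ∈ A, b ∈ B}.
Enumerate all |A|·|B| = 4·3 = 12 pairs (a, b) and collect distinct sums.
a = -7: -7+-5=-12, -7+-3=-10, -7+0=-7
a = -6: -6+-5=-11, -6+-3=-9, -6+0=-6
a = -5: -5+-5=-10, -5+-3=-8, -5+0=-5
a = 4: 4+-5=-1, 4+-3=1, 4+0=4
Collecting distinct sums: A + B = {-12, -11, -10, -9, -8, -7, -6, -5, -1, 1, 4}
|A + B| = 11

A + B = {-12, -11, -10, -9, -8, -7, -6, -5, -1, 1, 4}


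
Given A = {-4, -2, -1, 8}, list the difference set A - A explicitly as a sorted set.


A - A = {a - a' : a, a' ∈ A}.
Compute a - a' for each ordered pair (a, a'):
a = -4: -4--4=0, -4--2=-2, -4--1=-3, -4-8=-12
a = -2: -2--4=2, -2--2=0, -2--1=-1, -2-8=-10
a = -1: -1--4=3, -1--2=1, -1--1=0, -1-8=-9
a = 8: 8--4=12, 8--2=10, 8--1=9, 8-8=0
Collecting distinct values (and noting 0 appears from a-a):
A - A = {-12, -10, -9, -3, -2, -1, 0, 1, 2, 3, 9, 10, 12}
|A - A| = 13

A - A = {-12, -10, -9, -3, -2, -1, 0, 1, 2, 3, 9, 10, 12}


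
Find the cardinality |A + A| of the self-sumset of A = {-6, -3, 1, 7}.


A + A = {a + a' : a, a' ∈ A}; |A| = 4.
General bounds: 2|A| - 1 ≤ |A + A| ≤ |A|(|A|+1)/2, i.e. 7 ≤ |A + A| ≤ 10.
Lower bound 2|A|-1 is attained iff A is an arithmetic progression.
Enumerate sums a + a' for a ≤ a' (symmetric, so this suffices):
a = -6: -6+-6=-12, -6+-3=-9, -6+1=-5, -6+7=1
a = -3: -3+-3=-6, -3+1=-2, -3+7=4
a = 1: 1+1=2, 1+7=8
a = 7: 7+7=14
Distinct sums: {-12, -9, -6, -5, -2, 1, 2, 4, 8, 14}
|A + A| = 10

|A + A| = 10


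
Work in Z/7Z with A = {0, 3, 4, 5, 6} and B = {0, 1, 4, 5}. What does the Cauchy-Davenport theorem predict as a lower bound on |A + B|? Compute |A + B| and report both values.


Cauchy-Davenport: |A + B| ≥ min(p, |A| + |B| - 1) for A, B nonempty in Z/pZ.
|A| = 5, |B| = 4, p = 7.
CD lower bound = min(7, 5 + 4 - 1) = min(7, 8) = 7.
Compute A + B mod 7 directly:
a = 0: 0+0=0, 0+1=1, 0+4=4, 0+5=5
a = 3: 3+0=3, 3+1=4, 3+4=0, 3+5=1
a = 4: 4+0=4, 4+1=5, 4+4=1, 4+5=2
a = 5: 5+0=5, 5+1=6, 5+4=2, 5+5=3
a = 6: 6+0=6, 6+1=0, 6+4=3, 6+5=4
A + B = {0, 1, 2, 3, 4, 5, 6}, so |A + B| = 7.
Verify: 7 ≥ 7? Yes ✓.

CD lower bound = 7, actual |A + B| = 7.


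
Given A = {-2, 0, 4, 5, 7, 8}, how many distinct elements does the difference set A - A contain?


A - A = {a - a' : a, a' ∈ A}; |A| = 6.
Bounds: 2|A|-1 ≤ |A - A| ≤ |A|² - |A| + 1, i.e. 11 ≤ |A - A| ≤ 31.
Note: 0 ∈ A - A always (from a - a). The set is symmetric: if d ∈ A - A then -d ∈ A - A.
Enumerate nonzero differences d = a - a' with a > a' (then include -d):
Positive differences: {1, 2, 3, 4, 5, 6, 7, 8, 9, 10}
Full difference set: {0} ∪ (positive diffs) ∪ (negative diffs).
|A - A| = 1 + 2·10 = 21 (matches direct enumeration: 21).

|A - A| = 21


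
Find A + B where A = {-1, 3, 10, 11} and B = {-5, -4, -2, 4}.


A + B = {a + b : a ∈ A, b ∈ B}.
Enumerate all |A|·|B| = 4·4 = 16 pairs (a, b) and collect distinct sums.
a = -1: -1+-5=-6, -1+-4=-5, -1+-2=-3, -1+4=3
a = 3: 3+-5=-2, 3+-4=-1, 3+-2=1, 3+4=7
a = 10: 10+-5=5, 10+-4=6, 10+-2=8, 10+4=14
a = 11: 11+-5=6, 11+-4=7, 11+-2=9, 11+4=15
Collecting distinct sums: A + B = {-6, -5, -3, -2, -1, 1, 3, 5, 6, 7, 8, 9, 14, 15}
|A + B| = 14

A + B = {-6, -5, -3, -2, -1, 1, 3, 5, 6, 7, 8, 9, 14, 15}


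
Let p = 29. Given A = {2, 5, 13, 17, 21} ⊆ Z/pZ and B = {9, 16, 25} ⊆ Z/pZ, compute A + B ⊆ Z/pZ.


Work in Z/29Z: reduce every sum a + b modulo 29.
Enumerate all 15 pairs:
a = 2: 2+9=11, 2+16=18, 2+25=27
a = 5: 5+9=14, 5+16=21, 5+25=1
a = 13: 13+9=22, 13+16=0, 13+25=9
a = 17: 17+9=26, 17+16=4, 17+25=13
a = 21: 21+9=1, 21+16=8, 21+25=17
Distinct residues collected: {0, 1, 4, 8, 9, 11, 13, 14, 17, 18, 21, 22, 26, 27}
|A + B| = 14 (out of 29 total residues).

A + B = {0, 1, 4, 8, 9, 11, 13, 14, 17, 18, 21, 22, 26, 27}


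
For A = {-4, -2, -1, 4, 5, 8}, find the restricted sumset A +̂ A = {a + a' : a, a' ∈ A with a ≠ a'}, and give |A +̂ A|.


Restricted sumset: A +̂ A = {a + a' : a ∈ A, a' ∈ A, a ≠ a'}.
Equivalently, take A + A and drop any sum 2a that is achievable ONLY as a + a for a ∈ A (i.e. sums representable only with equal summands).
Enumerate pairs (a, a') with a < a' (symmetric, so each unordered pair gives one sum; this covers all a ≠ a'):
  -4 + -2 = -6
  -4 + -1 = -5
  -4 + 4 = 0
  -4 + 5 = 1
  -4 + 8 = 4
  -2 + -1 = -3
  -2 + 4 = 2
  -2 + 5 = 3
  -2 + 8 = 6
  -1 + 4 = 3
  -1 + 5 = 4
  -1 + 8 = 7
  4 + 5 = 9
  4 + 8 = 12
  5 + 8 = 13
Collected distinct sums: {-6, -5, -3, 0, 1, 2, 3, 4, 6, 7, 9, 12, 13}
|A +̂ A| = 13
(Reference bound: |A +̂ A| ≥ 2|A| - 3 for |A| ≥ 2, with |A| = 6 giving ≥ 9.)

|A +̂ A| = 13


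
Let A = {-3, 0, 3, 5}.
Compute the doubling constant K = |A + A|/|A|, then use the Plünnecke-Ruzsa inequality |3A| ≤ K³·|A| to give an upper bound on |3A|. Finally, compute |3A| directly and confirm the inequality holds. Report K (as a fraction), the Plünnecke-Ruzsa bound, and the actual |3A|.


|A| = 4.
Step 1: Compute A + A by enumerating all 16 pairs.
A + A = {-6, -3, 0, 2, 3, 5, 6, 8, 10}, so |A + A| = 9.
Step 2: Doubling constant K = |A + A|/|A| = 9/4 = 9/4 ≈ 2.2500.
Step 3: Plünnecke-Ruzsa gives |3A| ≤ K³·|A| = (2.2500)³ · 4 ≈ 45.5625.
Step 4: Compute 3A = A + A + A directly by enumerating all triples (a,b,c) ∈ A³; |3A| = 16.
Step 5: Check 16 ≤ 45.5625? Yes ✓.

K = 9/4, Plünnecke-Ruzsa bound K³|A| ≈ 45.5625, |3A| = 16, inequality holds.


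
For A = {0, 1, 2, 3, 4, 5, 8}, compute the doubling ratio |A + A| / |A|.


|A| = 7.
Compute A + A by enumerating all 49 pairs.
A + A = {0, 1, 2, 3, 4, 5, 6, 7, 8, 9, 10, 11, 12, 13, 16}, so |A + A| = 15.
K = |A + A| / |A| = 15/7 (already in lowest terms) ≈ 2.1429.
Reference: AP of size 7 gives K = 13/7 ≈ 1.8571; a fully generic set of size 7 gives K ≈ 4.0000.

|A| = 7, |A + A| = 15, K = 15/7.


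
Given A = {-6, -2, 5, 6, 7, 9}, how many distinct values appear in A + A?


A + A = {a + a' : a, a' ∈ A}; |A| = 6.
General bounds: 2|A| - 1 ≤ |A + A| ≤ |A|(|A|+1)/2, i.e. 11 ≤ |A + A| ≤ 21.
Lower bound 2|A|-1 is attained iff A is an arithmetic progression.
Enumerate sums a + a' for a ≤ a' (symmetric, so this suffices):
a = -6: -6+-6=-12, -6+-2=-8, -6+5=-1, -6+6=0, -6+7=1, -6+9=3
a = -2: -2+-2=-4, -2+5=3, -2+6=4, -2+7=5, -2+9=7
a = 5: 5+5=10, 5+6=11, 5+7=12, 5+9=14
a = 6: 6+6=12, 6+7=13, 6+9=15
a = 7: 7+7=14, 7+9=16
a = 9: 9+9=18
Distinct sums: {-12, -8, -4, -1, 0, 1, 3, 4, 5, 7, 10, 11, 12, 13, 14, 15, 16, 18}
|A + A| = 18

|A + A| = 18


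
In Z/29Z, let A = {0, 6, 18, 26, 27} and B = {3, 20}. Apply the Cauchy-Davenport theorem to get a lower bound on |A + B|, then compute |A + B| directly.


Cauchy-Davenport: |A + B| ≥ min(p, |A| + |B| - 1) for A, B nonempty in Z/pZ.
|A| = 5, |B| = 2, p = 29.
CD lower bound = min(29, 5 + 2 - 1) = min(29, 6) = 6.
Compute A + B mod 29 directly:
a = 0: 0+3=3, 0+20=20
a = 6: 6+3=9, 6+20=26
a = 18: 18+3=21, 18+20=9
a = 26: 26+3=0, 26+20=17
a = 27: 27+3=1, 27+20=18
A + B = {0, 1, 3, 9, 17, 18, 20, 21, 26}, so |A + B| = 9.
Verify: 9 ≥ 6? Yes ✓.

CD lower bound = 6, actual |A + B| = 9.


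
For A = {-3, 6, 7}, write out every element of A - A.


A - A = {a - a' : a, a' ∈ A}.
Compute a - a' for each ordered pair (a, a'):
a = -3: -3--3=0, -3-6=-9, -3-7=-10
a = 6: 6--3=9, 6-6=0, 6-7=-1
a = 7: 7--3=10, 7-6=1, 7-7=0
Collecting distinct values (and noting 0 appears from a-a):
A - A = {-10, -9, -1, 0, 1, 9, 10}
|A - A| = 7

A - A = {-10, -9, -1, 0, 1, 9, 10}


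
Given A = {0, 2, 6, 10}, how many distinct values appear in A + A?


A + A = {a + a' : a, a' ∈ A}; |A| = 4.
General bounds: 2|A| - 1 ≤ |A + A| ≤ |A|(|A|+1)/2, i.e. 7 ≤ |A + A| ≤ 10.
Lower bound 2|A|-1 is attained iff A is an arithmetic progression.
Enumerate sums a + a' for a ≤ a' (symmetric, so this suffices):
a = 0: 0+0=0, 0+2=2, 0+6=6, 0+10=10
a = 2: 2+2=4, 2+6=8, 2+10=12
a = 6: 6+6=12, 6+10=16
a = 10: 10+10=20
Distinct sums: {0, 2, 4, 6, 8, 10, 12, 16, 20}
|A + A| = 9

|A + A| = 9


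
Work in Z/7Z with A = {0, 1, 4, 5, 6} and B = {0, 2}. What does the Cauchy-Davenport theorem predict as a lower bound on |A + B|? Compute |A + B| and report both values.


Cauchy-Davenport: |A + B| ≥ min(p, |A| + |B| - 1) for A, B nonempty in Z/pZ.
|A| = 5, |B| = 2, p = 7.
CD lower bound = min(7, 5 + 2 - 1) = min(7, 6) = 6.
Compute A + B mod 7 directly:
a = 0: 0+0=0, 0+2=2
a = 1: 1+0=1, 1+2=3
a = 4: 4+0=4, 4+2=6
a = 5: 5+0=5, 5+2=0
a = 6: 6+0=6, 6+2=1
A + B = {0, 1, 2, 3, 4, 5, 6}, so |A + B| = 7.
Verify: 7 ≥ 6? Yes ✓.

CD lower bound = 6, actual |A + B| = 7.


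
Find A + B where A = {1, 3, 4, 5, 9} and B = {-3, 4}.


A + B = {a + b : a ∈ A, b ∈ B}.
Enumerate all |A|·|B| = 5·2 = 10 pairs (a, b) and collect distinct sums.
a = 1: 1+-3=-2, 1+4=5
a = 3: 3+-3=0, 3+4=7
a = 4: 4+-3=1, 4+4=8
a = 5: 5+-3=2, 5+4=9
a = 9: 9+-3=6, 9+4=13
Collecting distinct sums: A + B = {-2, 0, 1, 2, 5, 6, 7, 8, 9, 13}
|A + B| = 10

A + B = {-2, 0, 1, 2, 5, 6, 7, 8, 9, 13}


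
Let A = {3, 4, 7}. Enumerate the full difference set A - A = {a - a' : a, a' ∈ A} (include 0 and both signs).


A - A = {a - a' : a, a' ∈ A}.
Compute a - a' for each ordered pair (a, a'):
a = 3: 3-3=0, 3-4=-1, 3-7=-4
a = 4: 4-3=1, 4-4=0, 4-7=-3
a = 7: 7-3=4, 7-4=3, 7-7=0
Collecting distinct values (and noting 0 appears from a-a):
A - A = {-4, -3, -1, 0, 1, 3, 4}
|A - A| = 7

A - A = {-4, -3, -1, 0, 1, 3, 4}


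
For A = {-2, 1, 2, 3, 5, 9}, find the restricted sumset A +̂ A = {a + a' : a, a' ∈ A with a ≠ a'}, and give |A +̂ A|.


Restricted sumset: A +̂ A = {a + a' : a ∈ A, a' ∈ A, a ≠ a'}.
Equivalently, take A + A and drop any sum 2a that is achievable ONLY as a + a for a ∈ A (i.e. sums representable only with equal summands).
Enumerate pairs (a, a') with a < a' (symmetric, so each unordered pair gives one sum; this covers all a ≠ a'):
  -2 + 1 = -1
  -2 + 2 = 0
  -2 + 3 = 1
  -2 + 5 = 3
  -2 + 9 = 7
  1 + 2 = 3
  1 + 3 = 4
  1 + 5 = 6
  1 + 9 = 10
  2 + 3 = 5
  2 + 5 = 7
  2 + 9 = 11
  3 + 5 = 8
  3 + 9 = 12
  5 + 9 = 14
Collected distinct sums: {-1, 0, 1, 3, 4, 5, 6, 7, 8, 10, 11, 12, 14}
|A +̂ A| = 13
(Reference bound: |A +̂ A| ≥ 2|A| - 3 for |A| ≥ 2, with |A| = 6 giving ≥ 9.)

|A +̂ A| = 13


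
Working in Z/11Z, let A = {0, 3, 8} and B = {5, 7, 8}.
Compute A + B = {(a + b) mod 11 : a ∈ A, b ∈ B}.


Work in Z/11Z: reduce every sum a + b modulo 11.
Enumerate all 9 pairs:
a = 0: 0+5=5, 0+7=7, 0+8=8
a = 3: 3+5=8, 3+7=10, 3+8=0
a = 8: 8+5=2, 8+7=4, 8+8=5
Distinct residues collected: {0, 2, 4, 5, 7, 8, 10}
|A + B| = 7 (out of 11 total residues).

A + B = {0, 2, 4, 5, 7, 8, 10}


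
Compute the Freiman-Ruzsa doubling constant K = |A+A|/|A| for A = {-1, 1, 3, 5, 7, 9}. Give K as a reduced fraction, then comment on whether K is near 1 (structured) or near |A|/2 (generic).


|A| = 6.
Compute A + A by enumerating all 36 pairs.
A + A = {-2, 0, 2, 4, 6, 8, 10, 12, 14, 16, 18}, so |A + A| = 11.
K = |A + A| / |A| = 11/6 (already in lowest terms) ≈ 1.8333.
Reference: AP of size 6 gives K = 11/6 ≈ 1.8333; a fully generic set of size 6 gives K ≈ 3.5000.

|A| = 6, |A + A| = 11, K = 11/6.


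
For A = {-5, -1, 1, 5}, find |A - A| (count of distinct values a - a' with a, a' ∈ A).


A - A = {a - a' : a, a' ∈ A}; |A| = 4.
Bounds: 2|A|-1 ≤ |A - A| ≤ |A|² - |A| + 1, i.e. 7 ≤ |A - A| ≤ 13.
Note: 0 ∈ A - A always (from a - a). The set is symmetric: if d ∈ A - A then -d ∈ A - A.
Enumerate nonzero differences d = a - a' with a > a' (then include -d):
Positive differences: {2, 4, 6, 10}
Full difference set: {0} ∪ (positive diffs) ∪ (negative diffs).
|A - A| = 1 + 2·4 = 9 (matches direct enumeration: 9).

|A - A| = 9
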